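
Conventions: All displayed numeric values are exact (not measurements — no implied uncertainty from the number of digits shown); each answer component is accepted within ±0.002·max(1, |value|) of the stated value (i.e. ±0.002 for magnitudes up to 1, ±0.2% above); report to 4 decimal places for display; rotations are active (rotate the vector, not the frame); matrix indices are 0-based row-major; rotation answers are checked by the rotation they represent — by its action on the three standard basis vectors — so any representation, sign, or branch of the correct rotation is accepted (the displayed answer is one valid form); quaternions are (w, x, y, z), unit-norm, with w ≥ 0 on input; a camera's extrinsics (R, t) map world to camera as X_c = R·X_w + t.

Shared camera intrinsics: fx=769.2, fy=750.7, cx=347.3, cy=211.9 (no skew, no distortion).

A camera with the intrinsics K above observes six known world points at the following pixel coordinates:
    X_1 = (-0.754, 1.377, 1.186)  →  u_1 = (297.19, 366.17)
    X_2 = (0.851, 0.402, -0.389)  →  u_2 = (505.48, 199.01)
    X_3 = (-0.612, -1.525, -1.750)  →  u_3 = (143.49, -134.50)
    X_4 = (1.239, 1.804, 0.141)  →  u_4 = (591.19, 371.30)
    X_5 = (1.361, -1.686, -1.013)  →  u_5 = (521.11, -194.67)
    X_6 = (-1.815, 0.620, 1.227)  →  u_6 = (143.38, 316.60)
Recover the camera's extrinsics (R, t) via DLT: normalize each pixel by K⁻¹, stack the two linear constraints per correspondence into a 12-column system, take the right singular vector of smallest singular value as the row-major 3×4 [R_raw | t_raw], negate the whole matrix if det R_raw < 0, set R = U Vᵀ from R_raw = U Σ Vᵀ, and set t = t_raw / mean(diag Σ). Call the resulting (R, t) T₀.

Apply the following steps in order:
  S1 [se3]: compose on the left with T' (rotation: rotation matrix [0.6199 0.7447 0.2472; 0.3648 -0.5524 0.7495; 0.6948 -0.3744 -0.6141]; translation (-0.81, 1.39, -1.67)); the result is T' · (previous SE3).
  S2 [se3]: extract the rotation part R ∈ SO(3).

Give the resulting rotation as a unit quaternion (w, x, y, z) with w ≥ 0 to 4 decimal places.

source (pnp_recover): camera pose = R=[0.9553 0.2839 -0.0825; -0.2862 0.9580 -0.0172; 0.0742 0.0400 0.9964], t=(0.0200, -0.2300, 5.0701)
after S1 (compose_se3): R=[0.3974 0.8994 0.1824; 0.5622 -0.3957 0.7262; 0.7253 -0.1861 -0.6628], t=(0.2845, 5.3245, -4.6835)
after S2 (rot_of_se3): [0.3974 0.8994 0.1824; 0.5622 -0.3957 0.7262; 0.7253 -0.1861 -0.6628]

rotation (quat) = (0.2911, -0.7836, -0.4663, -0.2896)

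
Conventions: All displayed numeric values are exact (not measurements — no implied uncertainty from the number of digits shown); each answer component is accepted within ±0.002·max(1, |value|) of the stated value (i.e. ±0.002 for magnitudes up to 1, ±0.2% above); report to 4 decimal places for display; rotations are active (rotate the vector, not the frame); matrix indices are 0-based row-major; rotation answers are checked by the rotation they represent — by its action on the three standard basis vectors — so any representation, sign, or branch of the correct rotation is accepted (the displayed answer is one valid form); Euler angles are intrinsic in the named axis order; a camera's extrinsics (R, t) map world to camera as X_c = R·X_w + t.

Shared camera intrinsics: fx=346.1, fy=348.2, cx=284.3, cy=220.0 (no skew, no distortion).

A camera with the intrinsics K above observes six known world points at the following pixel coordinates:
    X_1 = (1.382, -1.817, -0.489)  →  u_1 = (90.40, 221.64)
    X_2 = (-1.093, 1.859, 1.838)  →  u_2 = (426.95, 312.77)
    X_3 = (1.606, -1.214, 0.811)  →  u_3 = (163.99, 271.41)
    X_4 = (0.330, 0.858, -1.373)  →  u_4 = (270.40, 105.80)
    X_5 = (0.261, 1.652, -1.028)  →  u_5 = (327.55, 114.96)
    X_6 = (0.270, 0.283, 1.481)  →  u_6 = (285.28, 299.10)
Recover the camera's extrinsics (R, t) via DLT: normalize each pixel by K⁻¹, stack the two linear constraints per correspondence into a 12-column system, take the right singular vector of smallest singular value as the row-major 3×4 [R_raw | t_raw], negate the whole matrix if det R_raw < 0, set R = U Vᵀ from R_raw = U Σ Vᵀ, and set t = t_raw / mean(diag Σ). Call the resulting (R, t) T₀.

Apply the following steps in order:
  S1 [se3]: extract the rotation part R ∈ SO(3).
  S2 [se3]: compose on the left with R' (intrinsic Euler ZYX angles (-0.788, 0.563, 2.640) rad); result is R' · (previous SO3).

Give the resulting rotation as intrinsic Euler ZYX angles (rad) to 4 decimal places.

rotation (euler_zyx) = (2.5342, 0.5222, -1.6641)

source (pnp_recover): camera pose = R=[-0.4548 0.8596 0.2330; -0.2851 -0.3884 0.8763; 0.8437 0.3321 0.4217], t=(-0.4499, 0.1400, 4.5596)
after S1 (rot_of_se3): [-0.4548 0.8596 0.2330; -0.2851 -0.3884 0.8763; 0.8437 0.3321 0.4217]
after S2 (compose_so3): [-0.7117 0.4609 -0.5301; 0.4946 -0.2069 -0.8441; -0.4988 -0.8630 -0.0807]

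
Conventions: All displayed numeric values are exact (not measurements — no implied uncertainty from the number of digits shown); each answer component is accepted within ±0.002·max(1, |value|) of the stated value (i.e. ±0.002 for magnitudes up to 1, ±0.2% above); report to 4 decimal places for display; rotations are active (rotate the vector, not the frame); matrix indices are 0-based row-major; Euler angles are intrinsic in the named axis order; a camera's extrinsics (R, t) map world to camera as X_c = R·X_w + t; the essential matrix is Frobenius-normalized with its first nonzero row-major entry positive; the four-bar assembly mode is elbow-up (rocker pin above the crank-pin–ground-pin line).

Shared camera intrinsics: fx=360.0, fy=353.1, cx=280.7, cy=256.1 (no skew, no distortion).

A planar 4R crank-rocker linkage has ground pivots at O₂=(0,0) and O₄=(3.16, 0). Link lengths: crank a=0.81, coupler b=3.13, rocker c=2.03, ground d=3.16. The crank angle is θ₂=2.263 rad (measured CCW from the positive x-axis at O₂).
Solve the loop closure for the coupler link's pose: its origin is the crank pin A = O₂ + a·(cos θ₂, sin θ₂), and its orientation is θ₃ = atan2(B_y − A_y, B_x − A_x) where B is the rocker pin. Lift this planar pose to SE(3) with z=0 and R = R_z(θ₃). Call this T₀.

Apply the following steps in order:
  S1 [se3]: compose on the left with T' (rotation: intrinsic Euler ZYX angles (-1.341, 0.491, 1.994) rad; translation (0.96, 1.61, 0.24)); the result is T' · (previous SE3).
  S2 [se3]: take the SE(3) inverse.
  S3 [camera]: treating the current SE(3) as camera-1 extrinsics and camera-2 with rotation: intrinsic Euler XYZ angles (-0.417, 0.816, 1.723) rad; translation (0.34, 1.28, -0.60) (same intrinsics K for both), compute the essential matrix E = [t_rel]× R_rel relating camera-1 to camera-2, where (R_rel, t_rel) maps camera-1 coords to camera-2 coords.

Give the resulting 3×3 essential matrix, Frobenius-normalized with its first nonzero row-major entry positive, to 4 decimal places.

matrix = [0.4861 -0.4121 -0.3024; -0.1239 -0.2537 0.0414; 0.3702 0.5118 -0.1482]

source (fourbar_fk): coupler pose = R=[0.9181 -0.3964 0.0000; 0.3964 0.9181 0.0000; 0.0000 0.0000 1.0000], t=(-0.5170, 0.6236, 0.0000)
after S1 (compose_se3): R=[0.0647 -0.3568 -0.9319; -0.9914 -0.1298 -0.0191; -0.1142 0.9251 -0.3622], t=(0.6679, 1.7345, 0.9851)
after S2 (invert_se3): R=[0.0647 -0.9914 -0.1142; -0.3568 -0.1298 0.9251; -0.9319 -0.0191 -0.3622], t=(1.7888, -0.4478, 1.0124)
after S3 (essential): [0.4861 -0.4121 -0.3024; -0.1239 -0.2537 0.0414; 0.3702 0.5118 -0.1482]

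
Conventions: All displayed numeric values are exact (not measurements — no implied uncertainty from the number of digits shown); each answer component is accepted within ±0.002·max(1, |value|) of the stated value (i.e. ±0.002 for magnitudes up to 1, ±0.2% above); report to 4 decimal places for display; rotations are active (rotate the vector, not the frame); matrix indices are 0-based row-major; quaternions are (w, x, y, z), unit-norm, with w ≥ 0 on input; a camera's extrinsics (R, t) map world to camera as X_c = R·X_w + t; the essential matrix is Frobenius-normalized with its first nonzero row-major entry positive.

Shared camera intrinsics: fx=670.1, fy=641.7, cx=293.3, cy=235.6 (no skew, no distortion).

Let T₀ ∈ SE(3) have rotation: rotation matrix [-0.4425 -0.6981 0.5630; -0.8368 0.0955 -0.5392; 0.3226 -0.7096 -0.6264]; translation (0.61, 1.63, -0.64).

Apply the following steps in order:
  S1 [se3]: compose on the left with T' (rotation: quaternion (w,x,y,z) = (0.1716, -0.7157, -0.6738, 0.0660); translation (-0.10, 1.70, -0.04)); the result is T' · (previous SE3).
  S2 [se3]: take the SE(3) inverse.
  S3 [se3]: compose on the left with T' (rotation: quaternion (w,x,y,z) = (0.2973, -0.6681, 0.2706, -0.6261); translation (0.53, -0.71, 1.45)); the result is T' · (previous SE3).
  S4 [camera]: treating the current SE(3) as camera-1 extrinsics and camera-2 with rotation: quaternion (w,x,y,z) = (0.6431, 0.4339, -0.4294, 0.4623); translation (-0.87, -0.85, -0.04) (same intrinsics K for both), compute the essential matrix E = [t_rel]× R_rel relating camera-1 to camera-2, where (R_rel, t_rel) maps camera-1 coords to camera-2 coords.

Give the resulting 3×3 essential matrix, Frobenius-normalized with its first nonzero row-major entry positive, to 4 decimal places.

matrix = [0.4741 -0.2974 -0.2276; -0.3799 -0.2068 -0.5589; 0.3033 -0.1729 -0.1168]

after S1 (compose_se3): R=[-0.9300 0.2629 -0.2569; -0.3585 -0.8034 0.4754; -0.0814 0.5342 0.8414], t=(1.6944, 2.1479, 0.0948)
after S2 (invert_se3): R=[-0.9300 -0.3585 -0.0814; 0.2629 -0.8034 0.5342; -0.2569 0.4754 0.8414], t=(2.3534, 1.2294, -0.6657)
after S3 (compose_se3): R=[-0.3181 0.4407 0.8394; 0.4895 0.8346 -0.2527; -0.8119 0.3306 -0.4812], t=(0.0427, -3.3080, 2.1613)
after S4 (essential): [0.4741 -0.2974 -0.2276; -0.3799 -0.2068 -0.5589; 0.3033 -0.1729 -0.1168]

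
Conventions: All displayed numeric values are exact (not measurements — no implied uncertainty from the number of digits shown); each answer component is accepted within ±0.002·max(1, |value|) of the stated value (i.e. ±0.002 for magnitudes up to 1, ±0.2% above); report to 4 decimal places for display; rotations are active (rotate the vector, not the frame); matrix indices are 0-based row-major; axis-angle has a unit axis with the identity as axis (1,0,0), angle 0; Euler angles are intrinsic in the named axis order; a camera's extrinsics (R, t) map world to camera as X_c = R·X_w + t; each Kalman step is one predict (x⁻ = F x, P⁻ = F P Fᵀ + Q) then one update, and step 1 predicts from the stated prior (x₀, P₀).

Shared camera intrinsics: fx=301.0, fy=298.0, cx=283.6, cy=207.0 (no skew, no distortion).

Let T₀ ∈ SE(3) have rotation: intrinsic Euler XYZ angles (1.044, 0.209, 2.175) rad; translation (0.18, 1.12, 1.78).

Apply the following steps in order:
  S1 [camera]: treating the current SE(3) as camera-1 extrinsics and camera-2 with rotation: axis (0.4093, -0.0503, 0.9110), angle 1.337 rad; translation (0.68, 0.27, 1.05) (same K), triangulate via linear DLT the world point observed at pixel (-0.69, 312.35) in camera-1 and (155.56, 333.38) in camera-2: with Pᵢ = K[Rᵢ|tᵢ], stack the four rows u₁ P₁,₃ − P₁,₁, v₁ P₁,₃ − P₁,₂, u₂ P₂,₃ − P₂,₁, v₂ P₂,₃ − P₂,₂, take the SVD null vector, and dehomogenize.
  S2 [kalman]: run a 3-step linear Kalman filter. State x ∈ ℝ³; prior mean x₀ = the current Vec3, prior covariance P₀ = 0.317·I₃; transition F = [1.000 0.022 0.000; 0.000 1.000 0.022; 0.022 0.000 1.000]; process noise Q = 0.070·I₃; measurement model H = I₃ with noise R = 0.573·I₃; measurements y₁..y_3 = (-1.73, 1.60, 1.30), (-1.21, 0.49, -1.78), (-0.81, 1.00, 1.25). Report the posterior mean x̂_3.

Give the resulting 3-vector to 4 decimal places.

after S1 (triangulate): (0.0994, 1.5986, 0.0305)
after S2 (kf_track): (-0.7864, 1.1462, 0.1928)

result = (-0.7864, 1.1462, 0.1928)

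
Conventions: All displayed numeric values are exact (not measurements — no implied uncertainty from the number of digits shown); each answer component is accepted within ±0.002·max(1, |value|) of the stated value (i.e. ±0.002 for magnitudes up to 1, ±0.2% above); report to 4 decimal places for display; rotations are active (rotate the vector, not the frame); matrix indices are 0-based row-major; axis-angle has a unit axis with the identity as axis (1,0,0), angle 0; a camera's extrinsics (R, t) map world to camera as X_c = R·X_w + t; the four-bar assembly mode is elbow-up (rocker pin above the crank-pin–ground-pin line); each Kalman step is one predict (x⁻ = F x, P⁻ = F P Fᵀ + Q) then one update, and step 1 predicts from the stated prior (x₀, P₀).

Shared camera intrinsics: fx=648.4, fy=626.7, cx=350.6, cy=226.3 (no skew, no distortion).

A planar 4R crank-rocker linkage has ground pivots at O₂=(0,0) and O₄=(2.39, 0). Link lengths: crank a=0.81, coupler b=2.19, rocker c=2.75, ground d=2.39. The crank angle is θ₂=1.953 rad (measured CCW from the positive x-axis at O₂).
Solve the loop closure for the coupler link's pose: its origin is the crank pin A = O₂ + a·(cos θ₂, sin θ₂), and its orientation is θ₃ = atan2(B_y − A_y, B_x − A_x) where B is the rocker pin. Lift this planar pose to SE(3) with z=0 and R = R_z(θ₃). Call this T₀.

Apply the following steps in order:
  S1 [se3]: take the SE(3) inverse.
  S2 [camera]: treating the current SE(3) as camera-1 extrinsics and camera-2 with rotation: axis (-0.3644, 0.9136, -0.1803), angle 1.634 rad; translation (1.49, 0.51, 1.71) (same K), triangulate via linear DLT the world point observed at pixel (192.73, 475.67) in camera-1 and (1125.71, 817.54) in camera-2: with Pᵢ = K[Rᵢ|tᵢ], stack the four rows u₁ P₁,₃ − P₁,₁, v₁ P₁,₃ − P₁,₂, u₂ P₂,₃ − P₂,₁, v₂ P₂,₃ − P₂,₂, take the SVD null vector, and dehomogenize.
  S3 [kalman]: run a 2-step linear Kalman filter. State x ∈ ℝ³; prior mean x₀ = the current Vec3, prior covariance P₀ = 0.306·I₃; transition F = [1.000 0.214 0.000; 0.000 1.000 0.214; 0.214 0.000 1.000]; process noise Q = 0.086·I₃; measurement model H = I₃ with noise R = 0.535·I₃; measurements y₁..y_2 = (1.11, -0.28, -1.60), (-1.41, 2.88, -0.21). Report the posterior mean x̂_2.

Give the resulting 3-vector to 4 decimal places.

result = (-0.3447, 1.2547, -0.1590)

source (fourbar_fk): coupler pose = R=[0.6420 -0.7667 0.0000; 0.7667 0.6420 0.0000; 0.0000 0.0000 1.0000], t=(-0.3021, 0.7516, 0.0000)
after S1 (invert_se3): R=[0.6420 0.7667 0.0000; -0.7667 0.6420 -0.0000; 0.0000 0.0000 1.0000], t=(-0.3823, -0.7141, 0.0000)
after S2 (triangulate): (-0.7473, 0.8179, 0.9649)
after S3 (kf_track): (-0.3447, 1.2547, -0.1590)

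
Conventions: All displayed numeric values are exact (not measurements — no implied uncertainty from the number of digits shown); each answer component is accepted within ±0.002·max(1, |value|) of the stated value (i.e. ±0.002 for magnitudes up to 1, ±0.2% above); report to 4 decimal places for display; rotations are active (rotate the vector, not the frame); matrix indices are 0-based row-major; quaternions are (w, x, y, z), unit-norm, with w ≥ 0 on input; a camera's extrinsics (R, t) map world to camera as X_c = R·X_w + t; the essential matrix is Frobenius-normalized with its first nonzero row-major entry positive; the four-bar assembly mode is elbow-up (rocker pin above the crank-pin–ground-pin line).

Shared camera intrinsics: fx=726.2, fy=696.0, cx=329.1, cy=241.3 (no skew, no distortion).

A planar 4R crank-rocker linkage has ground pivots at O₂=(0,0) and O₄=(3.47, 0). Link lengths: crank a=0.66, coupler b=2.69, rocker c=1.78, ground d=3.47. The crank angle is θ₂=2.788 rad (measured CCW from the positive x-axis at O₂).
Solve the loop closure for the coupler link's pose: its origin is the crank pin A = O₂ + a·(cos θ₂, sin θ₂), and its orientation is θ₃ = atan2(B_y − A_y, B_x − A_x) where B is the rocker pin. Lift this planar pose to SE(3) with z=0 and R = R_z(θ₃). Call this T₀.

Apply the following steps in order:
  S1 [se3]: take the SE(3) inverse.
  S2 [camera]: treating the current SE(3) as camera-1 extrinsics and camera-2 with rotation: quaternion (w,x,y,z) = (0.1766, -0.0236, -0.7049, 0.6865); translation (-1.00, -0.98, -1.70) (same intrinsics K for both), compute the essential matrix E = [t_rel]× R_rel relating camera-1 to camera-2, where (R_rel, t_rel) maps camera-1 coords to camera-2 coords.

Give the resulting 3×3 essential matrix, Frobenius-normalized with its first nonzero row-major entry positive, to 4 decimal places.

matrix = [0.1893 0.3226 -0.5840; 0.5737 -0.1698 0.1715; -0.3604 0.0205 0.0380]

source (fourbar_fk): coupler pose = R=[0.9625 -0.2713 0.0000; 0.2713 0.9625 0.0000; 0.0000 0.0000 1.0000], t=(-0.6192, 0.2285, 0.0000)
after S1 (invert_se3): R=[0.9625 0.2713 0.0000; -0.2713 0.9625 0.0000; 0.0000 0.0000 1.0000], t=(0.5340, -0.3879, 0.0000)
after S2 (essential): [0.1893 0.3226 -0.5840; 0.5737 -0.1698 0.1715; -0.3604 0.0205 0.0380]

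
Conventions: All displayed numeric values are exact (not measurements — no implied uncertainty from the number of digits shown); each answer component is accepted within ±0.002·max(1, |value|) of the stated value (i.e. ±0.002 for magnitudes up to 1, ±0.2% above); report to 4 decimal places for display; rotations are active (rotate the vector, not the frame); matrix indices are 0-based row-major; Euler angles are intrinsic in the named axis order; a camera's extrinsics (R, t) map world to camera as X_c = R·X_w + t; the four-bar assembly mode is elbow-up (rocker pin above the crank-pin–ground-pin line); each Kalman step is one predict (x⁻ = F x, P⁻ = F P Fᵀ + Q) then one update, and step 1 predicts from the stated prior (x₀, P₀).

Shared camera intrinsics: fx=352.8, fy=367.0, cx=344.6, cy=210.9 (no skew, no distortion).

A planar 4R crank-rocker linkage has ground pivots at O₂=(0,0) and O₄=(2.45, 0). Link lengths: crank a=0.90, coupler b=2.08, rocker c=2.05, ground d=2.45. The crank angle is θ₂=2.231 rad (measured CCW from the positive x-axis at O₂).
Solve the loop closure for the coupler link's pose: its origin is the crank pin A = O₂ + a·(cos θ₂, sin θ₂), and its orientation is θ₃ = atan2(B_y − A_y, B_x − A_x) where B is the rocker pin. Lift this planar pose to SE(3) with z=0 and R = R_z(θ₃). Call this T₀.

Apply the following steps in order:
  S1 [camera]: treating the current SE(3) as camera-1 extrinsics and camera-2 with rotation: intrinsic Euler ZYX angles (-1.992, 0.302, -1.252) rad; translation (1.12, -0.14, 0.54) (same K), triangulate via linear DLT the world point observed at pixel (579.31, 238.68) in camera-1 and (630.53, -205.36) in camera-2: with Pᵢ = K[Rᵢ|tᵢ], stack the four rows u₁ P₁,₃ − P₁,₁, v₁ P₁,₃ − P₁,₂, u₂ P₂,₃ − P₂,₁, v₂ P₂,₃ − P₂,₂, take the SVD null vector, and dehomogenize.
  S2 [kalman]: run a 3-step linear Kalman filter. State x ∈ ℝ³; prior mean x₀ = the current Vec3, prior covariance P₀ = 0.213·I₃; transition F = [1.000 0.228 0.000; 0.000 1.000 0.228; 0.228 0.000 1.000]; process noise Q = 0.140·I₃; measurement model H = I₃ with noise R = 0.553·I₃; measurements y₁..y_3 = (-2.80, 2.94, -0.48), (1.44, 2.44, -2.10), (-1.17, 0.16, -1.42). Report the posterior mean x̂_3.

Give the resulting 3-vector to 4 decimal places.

source (fourbar_fk): coupler pose = R=[0.8831 -0.4692 0.0000; 0.4692 0.8831 0.0000; 0.0000 0.0000 1.0000], t=(-0.5519, 0.7109, 0.0000)
after S1 (triangulate): (1.1666, -1.2854, 1.6254)
after S2 (kf_track): (-0.2458, 0.6814, -0.7718)

result = (-0.2458, 0.6814, -0.7718)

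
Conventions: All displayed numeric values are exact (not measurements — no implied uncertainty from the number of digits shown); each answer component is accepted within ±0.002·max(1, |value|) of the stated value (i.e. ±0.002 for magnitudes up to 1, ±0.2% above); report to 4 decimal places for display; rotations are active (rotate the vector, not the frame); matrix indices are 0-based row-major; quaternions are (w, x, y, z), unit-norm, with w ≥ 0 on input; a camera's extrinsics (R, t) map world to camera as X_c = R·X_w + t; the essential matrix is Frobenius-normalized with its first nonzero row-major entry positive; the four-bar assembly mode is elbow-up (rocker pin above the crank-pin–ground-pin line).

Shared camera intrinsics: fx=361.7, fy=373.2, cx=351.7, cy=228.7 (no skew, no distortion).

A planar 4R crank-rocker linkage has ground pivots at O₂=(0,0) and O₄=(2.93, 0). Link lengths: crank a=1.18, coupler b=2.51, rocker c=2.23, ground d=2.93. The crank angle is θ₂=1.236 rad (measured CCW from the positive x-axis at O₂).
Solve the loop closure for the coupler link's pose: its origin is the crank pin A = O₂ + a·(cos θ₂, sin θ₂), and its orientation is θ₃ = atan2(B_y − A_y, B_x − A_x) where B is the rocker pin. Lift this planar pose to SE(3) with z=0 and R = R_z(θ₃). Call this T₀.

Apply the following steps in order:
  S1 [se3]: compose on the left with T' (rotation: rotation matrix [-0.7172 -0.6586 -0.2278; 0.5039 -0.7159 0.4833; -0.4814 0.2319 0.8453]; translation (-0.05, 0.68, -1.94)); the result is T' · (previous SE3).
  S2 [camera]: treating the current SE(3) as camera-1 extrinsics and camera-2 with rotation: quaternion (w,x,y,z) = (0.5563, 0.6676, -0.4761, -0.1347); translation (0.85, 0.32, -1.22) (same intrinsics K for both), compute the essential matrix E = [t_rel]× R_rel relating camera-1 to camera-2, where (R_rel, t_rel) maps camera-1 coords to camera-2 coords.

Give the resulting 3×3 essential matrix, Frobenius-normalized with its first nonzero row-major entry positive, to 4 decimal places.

matrix = [0.3386 -0.4836 -0.1361; -0.0810 -0.3985 0.5165; -0.2643 0.1326 0.3367]

source (fourbar_fk): coupler pose = R=[0.8994 -0.4372 0.0000; 0.4372 0.8994 0.0000; 0.0000 0.0000 1.0000], t=(0.3877, 1.1145, 0.0000)
after S1 (compose_se3): R=[-0.9329 -0.2788 -0.2278; 0.1402 -0.8641 0.4833; -0.3316 0.4190 0.8453], t=(-1.0621, 0.0775, -1.8682)
after S2 (essential): [0.3386 -0.4836 -0.1361; -0.0810 -0.3985 0.5165; -0.2643 0.1326 0.3367]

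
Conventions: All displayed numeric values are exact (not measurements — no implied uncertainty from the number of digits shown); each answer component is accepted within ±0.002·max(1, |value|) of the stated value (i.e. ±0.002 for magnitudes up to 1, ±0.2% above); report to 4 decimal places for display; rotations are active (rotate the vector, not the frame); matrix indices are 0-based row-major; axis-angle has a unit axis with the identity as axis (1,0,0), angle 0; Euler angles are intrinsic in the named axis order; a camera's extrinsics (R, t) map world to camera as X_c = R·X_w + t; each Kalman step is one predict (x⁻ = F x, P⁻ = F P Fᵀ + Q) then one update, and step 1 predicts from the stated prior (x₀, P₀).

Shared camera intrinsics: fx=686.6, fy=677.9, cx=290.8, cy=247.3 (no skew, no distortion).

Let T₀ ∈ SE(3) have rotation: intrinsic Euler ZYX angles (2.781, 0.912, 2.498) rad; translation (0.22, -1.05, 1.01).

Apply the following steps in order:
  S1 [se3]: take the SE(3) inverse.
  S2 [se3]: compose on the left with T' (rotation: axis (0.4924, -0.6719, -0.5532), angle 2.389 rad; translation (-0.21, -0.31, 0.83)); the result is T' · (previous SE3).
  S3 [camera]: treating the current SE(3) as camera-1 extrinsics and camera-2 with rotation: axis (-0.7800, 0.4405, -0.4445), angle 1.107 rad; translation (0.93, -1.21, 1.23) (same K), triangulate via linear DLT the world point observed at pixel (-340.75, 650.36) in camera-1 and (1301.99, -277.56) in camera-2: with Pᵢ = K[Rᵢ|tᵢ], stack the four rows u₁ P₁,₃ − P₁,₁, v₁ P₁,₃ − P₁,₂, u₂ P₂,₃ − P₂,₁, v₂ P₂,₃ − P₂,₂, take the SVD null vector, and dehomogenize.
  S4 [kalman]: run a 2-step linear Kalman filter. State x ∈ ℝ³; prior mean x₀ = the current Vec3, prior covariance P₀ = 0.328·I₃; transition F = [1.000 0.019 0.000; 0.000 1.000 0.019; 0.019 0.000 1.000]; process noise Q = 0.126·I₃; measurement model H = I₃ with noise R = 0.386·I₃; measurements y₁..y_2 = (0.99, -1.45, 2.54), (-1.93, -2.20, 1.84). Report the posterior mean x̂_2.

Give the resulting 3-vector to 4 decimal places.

after S1 (invert_se3): R=[-0.5728 0.2160 -0.7907; -0.1617 0.9159 0.3673; 0.8036 0.3383 -0.4897], t=(1.1514, 0.6263, 0.6730)
after S2 (compose_se3): R=[-0.5386 -0.5597 0.6298; 0.7824 -0.0548 0.6203; -0.3127 0.8269 0.4674], t=(-1.3153, -1.1662, 1.2949)
after S3 (triangulate): (1.4111, -0.2501, 1.2647)
after S4 (kf_track): (-0.2784, -1.4883, 1.8993)

result = (-0.2784, -1.4883, 1.8993)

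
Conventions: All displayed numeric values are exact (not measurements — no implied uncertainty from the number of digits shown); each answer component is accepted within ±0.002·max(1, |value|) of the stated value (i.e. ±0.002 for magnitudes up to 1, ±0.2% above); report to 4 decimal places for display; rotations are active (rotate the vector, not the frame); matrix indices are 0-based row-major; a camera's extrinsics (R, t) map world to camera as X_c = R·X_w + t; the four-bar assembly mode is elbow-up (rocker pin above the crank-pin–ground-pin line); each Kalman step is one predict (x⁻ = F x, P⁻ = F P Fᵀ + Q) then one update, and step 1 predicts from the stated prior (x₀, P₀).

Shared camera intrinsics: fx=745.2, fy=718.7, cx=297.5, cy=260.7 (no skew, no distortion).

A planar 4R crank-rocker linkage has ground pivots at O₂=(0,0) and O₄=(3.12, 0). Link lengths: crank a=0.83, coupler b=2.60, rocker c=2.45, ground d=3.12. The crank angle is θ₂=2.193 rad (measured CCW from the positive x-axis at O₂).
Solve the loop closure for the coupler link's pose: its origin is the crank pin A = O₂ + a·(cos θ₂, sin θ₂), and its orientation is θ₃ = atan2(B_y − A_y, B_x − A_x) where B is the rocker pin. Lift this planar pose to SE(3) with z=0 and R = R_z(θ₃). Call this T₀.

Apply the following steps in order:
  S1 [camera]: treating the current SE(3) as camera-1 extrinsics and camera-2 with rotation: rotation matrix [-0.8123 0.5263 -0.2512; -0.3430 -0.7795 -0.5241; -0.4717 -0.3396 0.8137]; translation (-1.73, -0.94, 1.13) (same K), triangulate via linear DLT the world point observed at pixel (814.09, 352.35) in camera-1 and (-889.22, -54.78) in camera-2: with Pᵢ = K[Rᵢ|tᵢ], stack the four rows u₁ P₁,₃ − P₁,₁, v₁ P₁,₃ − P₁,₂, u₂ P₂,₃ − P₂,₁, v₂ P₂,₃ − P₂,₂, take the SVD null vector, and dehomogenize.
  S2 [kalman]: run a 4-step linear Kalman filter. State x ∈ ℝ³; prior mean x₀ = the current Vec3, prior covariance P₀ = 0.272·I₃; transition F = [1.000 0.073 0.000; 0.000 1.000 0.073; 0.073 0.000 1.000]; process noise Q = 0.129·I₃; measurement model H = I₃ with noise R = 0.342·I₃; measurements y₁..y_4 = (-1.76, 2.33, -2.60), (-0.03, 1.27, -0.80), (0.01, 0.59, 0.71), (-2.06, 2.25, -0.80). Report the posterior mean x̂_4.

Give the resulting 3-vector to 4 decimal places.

source (fourbar_fk): coupler pose = R=[0.8548 -0.5189 0.0000; 0.5189 0.8548 0.0000; 0.0000 0.0000 1.0000], t=(-0.4837, 0.6745, 0.0000)
after S1 (triangulate): (0.7069, -1.0724, 0.9765)
after S2 (kf_track): (-0.9595, 1.4095, -0.4611)

result = (-0.9595, 1.4095, -0.4611)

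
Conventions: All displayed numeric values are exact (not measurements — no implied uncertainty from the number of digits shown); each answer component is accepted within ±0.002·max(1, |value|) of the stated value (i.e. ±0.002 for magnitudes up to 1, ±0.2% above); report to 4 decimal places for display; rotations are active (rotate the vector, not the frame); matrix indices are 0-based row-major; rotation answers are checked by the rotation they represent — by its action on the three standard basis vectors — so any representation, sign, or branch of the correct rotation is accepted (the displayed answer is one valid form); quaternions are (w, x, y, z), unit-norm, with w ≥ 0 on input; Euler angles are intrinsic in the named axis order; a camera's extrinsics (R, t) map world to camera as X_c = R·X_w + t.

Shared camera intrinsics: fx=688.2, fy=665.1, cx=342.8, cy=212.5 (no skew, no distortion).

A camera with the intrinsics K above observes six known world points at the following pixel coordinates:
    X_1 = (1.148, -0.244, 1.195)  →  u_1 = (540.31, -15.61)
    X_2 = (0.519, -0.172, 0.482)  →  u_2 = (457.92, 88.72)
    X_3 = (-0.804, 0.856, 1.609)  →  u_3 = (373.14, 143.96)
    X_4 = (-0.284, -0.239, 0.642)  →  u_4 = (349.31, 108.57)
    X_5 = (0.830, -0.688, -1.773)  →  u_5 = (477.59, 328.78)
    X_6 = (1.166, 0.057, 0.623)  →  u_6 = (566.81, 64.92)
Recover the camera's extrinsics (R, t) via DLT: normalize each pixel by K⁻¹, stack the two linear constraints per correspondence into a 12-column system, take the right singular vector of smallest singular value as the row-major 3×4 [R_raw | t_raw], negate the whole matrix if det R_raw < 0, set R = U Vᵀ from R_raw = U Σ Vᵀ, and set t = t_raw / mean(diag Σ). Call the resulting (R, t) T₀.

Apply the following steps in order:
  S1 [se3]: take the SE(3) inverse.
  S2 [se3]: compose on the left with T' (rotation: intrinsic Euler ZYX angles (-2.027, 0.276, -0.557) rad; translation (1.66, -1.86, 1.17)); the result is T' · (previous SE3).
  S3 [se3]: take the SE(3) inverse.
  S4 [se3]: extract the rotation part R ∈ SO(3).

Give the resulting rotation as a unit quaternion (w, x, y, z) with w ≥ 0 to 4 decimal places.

rotation (quat) = (0.6879, 0.2876, -0.4854, 0.4566)

source (pnp_recover): camera pose = R=[0.8468 0.5203 0.1106; -0.2799 0.6126 -0.7391; -0.4523 0.5949 0.6644], t=(0.3400, -0.2200, 4.4600)
after S1 (invert_se3): R=[0.8468 -0.2799 -0.4523; 0.5203 0.6126 0.5949; 0.1106 -0.7391 0.6644], t=(1.6679, -2.6955, -3.1635)
after S2 (compose_se3): R=[0.1118 0.3489 0.9305; -0.9074 0.4176 -0.0476; -0.4051 -0.8390 0.3633], t=(-2.4511, -1.2475, -0.4972)
after S3 (invert_se3): R=[0.1118 -0.9074 -0.4051; 0.3489 0.4176 -0.8390; 0.9305 -0.0476 0.3633], t=(-1.0594, 0.9590, 2.4019)
after S4 (rot_of_se3): [0.1118 -0.9074 -0.4051; 0.3489 0.4176 -0.8390; 0.9305 -0.0476 0.3633]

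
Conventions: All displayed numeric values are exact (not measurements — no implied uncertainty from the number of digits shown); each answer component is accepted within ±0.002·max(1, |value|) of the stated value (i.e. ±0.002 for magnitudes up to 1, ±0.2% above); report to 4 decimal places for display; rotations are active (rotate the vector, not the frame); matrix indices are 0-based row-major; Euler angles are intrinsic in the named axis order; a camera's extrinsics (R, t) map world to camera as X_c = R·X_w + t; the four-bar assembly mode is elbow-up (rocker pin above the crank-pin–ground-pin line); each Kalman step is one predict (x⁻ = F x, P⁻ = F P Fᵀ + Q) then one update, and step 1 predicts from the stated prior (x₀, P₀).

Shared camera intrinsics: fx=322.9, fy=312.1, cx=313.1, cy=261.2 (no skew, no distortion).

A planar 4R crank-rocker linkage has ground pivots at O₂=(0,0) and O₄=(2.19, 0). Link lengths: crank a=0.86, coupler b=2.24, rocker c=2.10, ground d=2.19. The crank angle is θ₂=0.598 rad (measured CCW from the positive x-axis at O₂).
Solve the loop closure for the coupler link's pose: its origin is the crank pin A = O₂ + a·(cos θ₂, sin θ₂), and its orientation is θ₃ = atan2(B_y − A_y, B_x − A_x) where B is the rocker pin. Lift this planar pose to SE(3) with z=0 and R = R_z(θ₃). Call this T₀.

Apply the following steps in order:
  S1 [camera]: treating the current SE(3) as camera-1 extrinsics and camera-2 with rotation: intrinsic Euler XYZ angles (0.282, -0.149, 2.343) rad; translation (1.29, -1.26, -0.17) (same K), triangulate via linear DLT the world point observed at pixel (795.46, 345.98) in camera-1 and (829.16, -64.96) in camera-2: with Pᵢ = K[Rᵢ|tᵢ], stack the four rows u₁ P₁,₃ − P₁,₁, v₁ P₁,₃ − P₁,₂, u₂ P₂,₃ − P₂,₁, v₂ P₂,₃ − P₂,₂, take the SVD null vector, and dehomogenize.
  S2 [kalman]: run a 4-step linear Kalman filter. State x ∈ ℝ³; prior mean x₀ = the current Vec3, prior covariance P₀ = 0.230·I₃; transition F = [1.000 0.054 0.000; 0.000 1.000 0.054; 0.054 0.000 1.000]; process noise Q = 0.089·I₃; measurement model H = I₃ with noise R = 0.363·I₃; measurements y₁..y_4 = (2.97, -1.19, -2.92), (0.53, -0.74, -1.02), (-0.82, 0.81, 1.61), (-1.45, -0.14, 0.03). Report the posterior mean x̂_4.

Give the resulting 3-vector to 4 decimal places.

result = (-0.3773, -0.2036, 0.0855)

source (fourbar_fk): coupler pose = R=[0.6932 -0.7208 0.0000; 0.7208 0.6932 0.0000; 0.0000 0.0000 1.0000], t=(0.7108, 0.4842, 0.0000)
after S1 (triangulate): (0.2575, -0.6164, 0.8927)
after S2 (kf_track): (-0.3773, -0.2036, 0.0855)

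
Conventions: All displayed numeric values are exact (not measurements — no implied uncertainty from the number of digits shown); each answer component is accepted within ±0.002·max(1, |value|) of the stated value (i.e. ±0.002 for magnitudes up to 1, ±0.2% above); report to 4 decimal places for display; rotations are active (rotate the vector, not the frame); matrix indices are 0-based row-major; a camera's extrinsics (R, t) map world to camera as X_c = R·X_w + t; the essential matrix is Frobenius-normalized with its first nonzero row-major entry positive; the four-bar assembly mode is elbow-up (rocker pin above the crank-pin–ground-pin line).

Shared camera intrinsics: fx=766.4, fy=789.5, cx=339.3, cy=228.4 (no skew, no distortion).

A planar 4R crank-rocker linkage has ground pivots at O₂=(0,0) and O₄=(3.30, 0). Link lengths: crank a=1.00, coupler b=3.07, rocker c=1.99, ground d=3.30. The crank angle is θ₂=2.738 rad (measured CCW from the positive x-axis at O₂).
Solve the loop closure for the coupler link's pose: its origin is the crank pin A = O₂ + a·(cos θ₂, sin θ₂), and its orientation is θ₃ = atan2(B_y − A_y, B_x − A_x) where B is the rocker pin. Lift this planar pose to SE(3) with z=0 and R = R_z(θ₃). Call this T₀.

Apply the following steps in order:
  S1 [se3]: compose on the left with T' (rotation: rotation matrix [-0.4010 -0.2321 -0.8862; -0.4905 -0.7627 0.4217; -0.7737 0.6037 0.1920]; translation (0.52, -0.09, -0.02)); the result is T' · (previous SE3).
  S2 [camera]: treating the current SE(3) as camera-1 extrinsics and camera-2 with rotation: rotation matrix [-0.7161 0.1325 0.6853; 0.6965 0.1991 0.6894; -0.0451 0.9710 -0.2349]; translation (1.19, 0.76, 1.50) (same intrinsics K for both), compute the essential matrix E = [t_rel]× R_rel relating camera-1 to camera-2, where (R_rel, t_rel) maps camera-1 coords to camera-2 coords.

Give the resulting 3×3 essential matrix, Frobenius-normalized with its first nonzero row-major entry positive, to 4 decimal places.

matrix = [0.3287 -0.2676 0.4799; -0.1194 0.3638 -0.0834; -0.1126 -0.5310 -0.3767]

source (fourbar_fk): coupler pose = R=[0.9367 -0.3501 0.0000; 0.3501 0.9367 0.0000; 0.0000 0.0000 1.0000], t=(-0.9197, 0.3927, 0.0000)
after S1 (compose_se3): R=[-0.4569 -0.0770 -0.8862; -0.7264 -0.5427 0.4217; -0.5134 0.8364 0.1920], t=(0.7976, 0.0615, 0.9287)
after S2 (essential): [0.3287 -0.2676 0.4799; -0.1194 0.3638 -0.0834; -0.1126 -0.5310 -0.3767]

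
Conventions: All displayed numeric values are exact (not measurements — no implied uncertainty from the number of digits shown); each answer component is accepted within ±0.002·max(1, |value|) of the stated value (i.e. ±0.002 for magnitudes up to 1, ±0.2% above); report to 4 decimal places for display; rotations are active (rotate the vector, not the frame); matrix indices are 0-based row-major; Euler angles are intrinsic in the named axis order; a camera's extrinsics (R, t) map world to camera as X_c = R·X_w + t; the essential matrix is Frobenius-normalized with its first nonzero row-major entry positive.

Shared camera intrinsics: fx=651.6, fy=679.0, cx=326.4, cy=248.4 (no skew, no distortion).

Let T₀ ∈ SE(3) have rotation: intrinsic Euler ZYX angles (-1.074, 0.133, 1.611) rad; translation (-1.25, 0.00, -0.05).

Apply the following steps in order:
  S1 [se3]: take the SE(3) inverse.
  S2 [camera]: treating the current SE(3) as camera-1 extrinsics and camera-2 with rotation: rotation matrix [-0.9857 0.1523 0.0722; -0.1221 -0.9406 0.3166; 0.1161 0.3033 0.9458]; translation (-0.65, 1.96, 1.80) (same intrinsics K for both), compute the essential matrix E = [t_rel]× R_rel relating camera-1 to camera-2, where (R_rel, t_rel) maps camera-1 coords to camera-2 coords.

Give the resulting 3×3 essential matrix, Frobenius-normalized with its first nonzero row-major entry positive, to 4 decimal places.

matrix = [0.4861 -0.3087 0.3815; 0.2048 0.1261 -0.3764; -0.4421 -0.0534 0.3536]

after S1 (invert_se3): R=[0.4724 -0.8714 -0.1326; 0.0278 -0.1356 0.9904; -0.8809 -0.4715 -0.0398], t=(0.5839, 0.0843, -1.1032)
after S2 (essential): [0.4861 -0.3087 0.3815; 0.2048 0.1261 -0.3764; -0.4421 -0.0534 0.3536]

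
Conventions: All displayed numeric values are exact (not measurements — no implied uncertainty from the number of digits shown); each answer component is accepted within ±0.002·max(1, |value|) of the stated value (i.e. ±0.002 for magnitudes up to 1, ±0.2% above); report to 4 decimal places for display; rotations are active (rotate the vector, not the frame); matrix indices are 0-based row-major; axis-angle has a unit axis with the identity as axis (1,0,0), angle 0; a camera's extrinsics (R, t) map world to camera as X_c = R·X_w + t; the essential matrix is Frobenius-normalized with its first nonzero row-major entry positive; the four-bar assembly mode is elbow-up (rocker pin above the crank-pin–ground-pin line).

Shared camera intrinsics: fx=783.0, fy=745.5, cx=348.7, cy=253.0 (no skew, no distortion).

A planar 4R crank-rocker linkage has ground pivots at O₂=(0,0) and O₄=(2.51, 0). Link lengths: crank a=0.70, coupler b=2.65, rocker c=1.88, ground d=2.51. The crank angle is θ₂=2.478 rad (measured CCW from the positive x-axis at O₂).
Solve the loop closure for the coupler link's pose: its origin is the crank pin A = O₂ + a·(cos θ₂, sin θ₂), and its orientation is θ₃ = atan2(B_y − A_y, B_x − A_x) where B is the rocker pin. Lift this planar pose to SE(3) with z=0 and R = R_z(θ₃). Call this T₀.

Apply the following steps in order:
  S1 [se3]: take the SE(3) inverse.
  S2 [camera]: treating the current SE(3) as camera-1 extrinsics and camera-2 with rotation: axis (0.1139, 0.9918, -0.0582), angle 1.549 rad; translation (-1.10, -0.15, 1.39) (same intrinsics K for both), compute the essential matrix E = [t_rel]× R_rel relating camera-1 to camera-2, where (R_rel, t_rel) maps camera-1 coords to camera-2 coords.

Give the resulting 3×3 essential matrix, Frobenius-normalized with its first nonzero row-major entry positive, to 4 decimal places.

matrix = [0.3916 0.4754 -0.1076; 0.2087 -0.2584 -0.6194; 0.1824 0.2854 0.0201]

source (fourbar_fk): coupler pose = R=[0.8728 -0.4881 0.0000; 0.4881 0.8728 0.0000; 0.0000 0.0000 1.0000], t=(-0.5514, 0.4312, 0.0000)
after S1 (invert_se3): R=[0.8728 0.4881 0.0000; -0.4881 0.8728 0.0000; 0.0000 0.0000 1.0000], t=(0.2709, -0.6455, 0.0000)
after S2 (essential): [0.3916 0.4754 -0.1076; 0.2087 -0.2584 -0.6194; 0.1824 0.2854 0.0201]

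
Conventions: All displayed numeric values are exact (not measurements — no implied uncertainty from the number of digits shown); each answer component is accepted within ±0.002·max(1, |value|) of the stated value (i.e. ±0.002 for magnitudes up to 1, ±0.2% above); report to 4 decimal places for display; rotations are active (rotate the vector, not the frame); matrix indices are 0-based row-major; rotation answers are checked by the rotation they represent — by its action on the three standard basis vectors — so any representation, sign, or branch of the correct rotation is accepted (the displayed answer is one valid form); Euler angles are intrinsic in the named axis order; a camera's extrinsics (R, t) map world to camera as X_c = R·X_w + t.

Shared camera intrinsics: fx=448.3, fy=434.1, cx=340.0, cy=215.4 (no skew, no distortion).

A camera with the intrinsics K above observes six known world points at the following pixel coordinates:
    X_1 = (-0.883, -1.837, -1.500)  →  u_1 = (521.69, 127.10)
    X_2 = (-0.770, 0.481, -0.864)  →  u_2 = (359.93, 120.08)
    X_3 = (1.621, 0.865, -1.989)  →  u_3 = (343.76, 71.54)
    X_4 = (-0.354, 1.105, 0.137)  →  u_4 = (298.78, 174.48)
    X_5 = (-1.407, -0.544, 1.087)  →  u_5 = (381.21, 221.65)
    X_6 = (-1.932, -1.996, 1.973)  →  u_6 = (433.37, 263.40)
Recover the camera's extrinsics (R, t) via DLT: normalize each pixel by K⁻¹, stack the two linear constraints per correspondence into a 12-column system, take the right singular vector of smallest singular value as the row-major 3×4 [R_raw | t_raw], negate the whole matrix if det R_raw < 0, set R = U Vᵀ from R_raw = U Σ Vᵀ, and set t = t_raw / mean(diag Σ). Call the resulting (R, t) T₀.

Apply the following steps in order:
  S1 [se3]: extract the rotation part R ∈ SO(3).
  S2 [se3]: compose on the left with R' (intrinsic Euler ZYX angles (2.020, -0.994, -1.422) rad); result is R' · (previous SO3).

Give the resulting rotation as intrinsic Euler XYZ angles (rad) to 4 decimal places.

rotation (euler_xyz) = (-2.9156, -0.8437, -0.6990)

source (pnp_recover): camera pose = R=[-0.0959 -0.9513 -0.2929; 0.4871 -0.3015 0.8197; -0.8681 -0.0641 0.4923], t=(0.4300, -0.2500, 6.5202)
after S1 (rot_of_se3): [-0.0959 -0.9513 -0.2929; 0.4871 -0.3015 0.8197; -0.8681 -0.0641 0.4923]
after S2 (compose_so3): [0.5088 0.4277 -0.7471; 0.7552 -0.6383 0.1489; -0.4132 -0.6400 -0.6478]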